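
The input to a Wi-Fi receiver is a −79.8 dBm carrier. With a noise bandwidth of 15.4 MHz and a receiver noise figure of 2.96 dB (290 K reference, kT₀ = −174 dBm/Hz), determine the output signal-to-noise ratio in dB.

Noise floor: N = −174 + 10 log₁₀(B) + NF
10 log₁₀(1.54×10⁷) = 71.88 dB
N = −174 + 71.88 + 2.96 = −99.16 dBm
SNR = P_sig − N = −79.8 − (−99.16) = 19.36 dB → 19.4 dB

19.4 dB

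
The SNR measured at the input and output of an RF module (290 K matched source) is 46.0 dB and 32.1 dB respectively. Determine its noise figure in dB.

NF (dB) = SNR_in(dB) − SNR_out(dB) when the source is at T₀
NF = 46.0 − 32.1 = 13.9 dB

13.9 dB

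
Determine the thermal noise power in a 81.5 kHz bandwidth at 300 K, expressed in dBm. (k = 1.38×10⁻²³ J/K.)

−124.7 dBm

P_n = kTB = 1.38×10⁻²³ × 300 × 8.15×10⁴ = 3.37×10⁻¹⁶ W
In dBm: 10 log₁₀(3.37×10⁻¹⁶ / 10⁻³) = −124.7 dBm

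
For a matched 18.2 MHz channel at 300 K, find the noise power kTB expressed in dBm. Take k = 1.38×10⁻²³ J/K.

−101.2 dBm

P_n = kTB = 1.38×10⁻²³ × 300 × 1.82×10⁷ = 7.53×10⁻¹⁴ W
In dBm: 10 log₁₀(7.53×10⁻¹⁴ / 10⁻³) = −101.2 dBm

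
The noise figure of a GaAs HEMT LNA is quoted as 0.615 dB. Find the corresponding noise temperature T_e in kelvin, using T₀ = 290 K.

F = 10^(0.615/10) = 1.15213
T_e = (F − 1)·T₀ = (1.15213 − 1) × 290 = 44.1 K

44.1 K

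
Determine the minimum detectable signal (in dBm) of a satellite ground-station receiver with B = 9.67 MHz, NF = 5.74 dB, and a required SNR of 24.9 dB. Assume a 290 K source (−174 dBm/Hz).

−73.5 dBm

Sensitivity = −174 + 10 log₁₀(B) + NF + SNR_min
= −174 + 69.85 + 5.74 + 24.9
= −73.51 dBm → −73.5 dBm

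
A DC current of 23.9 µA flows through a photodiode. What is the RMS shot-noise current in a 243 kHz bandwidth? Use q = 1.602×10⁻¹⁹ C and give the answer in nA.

I_n = √(2qI·B)
2qI·B = 2 × 1.602×10⁻¹⁹ × 2.39×10⁻⁵ × 2.43×10⁵ = 1.86×10⁻¹⁸ A²
I_n = √(1.86×10⁻¹⁸) = 1.36×10⁻⁹ A = 1.36 nA

1.36 nA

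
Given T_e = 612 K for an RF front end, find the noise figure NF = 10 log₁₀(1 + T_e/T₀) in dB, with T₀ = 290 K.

F = 1 + T_e/T₀ = 1 + 612/290 = 3.11034
NF = 10 log₁₀(3.11034) = 4.93 dB

4.93 dB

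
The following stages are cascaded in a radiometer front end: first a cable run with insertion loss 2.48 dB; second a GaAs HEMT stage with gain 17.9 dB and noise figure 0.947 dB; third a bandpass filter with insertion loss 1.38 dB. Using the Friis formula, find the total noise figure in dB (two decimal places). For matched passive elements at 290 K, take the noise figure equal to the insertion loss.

3.45 dB

Convert to linear (a loss of L dB is a gain of −L dB): F_i = 10^(NF_i/10), G_i = 10^(G_i,dB/10)
  Stage 1: F_1 = 10^(2.48/10) = 1.770, G_1 = 10^(−2.48/10) = 0.5649
  Stage 2: F_2 = 10^(0.947/10) = 1.244, G_2 = 10^(17.9/10) = 61.66
  Stage 3: F_3 = 10^(1.38/10) = 1.374, G_3 = 10^(−1.38/10) = 0.7278
Friis cascade:
  F = 1.770 + (1.244 − 1)/0.5649 + (1.374 − 1)/34.83 = 2.212
NF = 10 log₁₀(2.212) = 3.45 dB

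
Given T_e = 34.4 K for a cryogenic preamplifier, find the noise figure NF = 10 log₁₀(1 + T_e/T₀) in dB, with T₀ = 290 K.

F = 1 + T_e/T₀ = 1 + 34.4/290 = 1.11862
NF = 10 log₁₀(1.11862) = 0.487 dB

0.487 dB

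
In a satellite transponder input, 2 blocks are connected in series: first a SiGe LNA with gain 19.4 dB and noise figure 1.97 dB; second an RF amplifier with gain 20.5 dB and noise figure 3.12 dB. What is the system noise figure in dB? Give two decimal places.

2.00 dB

Convert to linear (a loss of L dB is a gain of −L dB): F_i = 10^(NF_i/10), G_i = 10^(G_i,dB/10)
  Stage 1: F_1 = 10^(1.97/10) = 1.574, G_1 = 10^(19.4/10) = 87.10
  Stage 2: F_2 = 10^(3.12/10) = 2.051, G_2 = 10^(20.5/10) = 112.2
Friis cascade:
  F = 1.574 + (2.051 − 1)/87.10 = 1.586
NF = 10 log₁₀(1.586) = 2.00 dB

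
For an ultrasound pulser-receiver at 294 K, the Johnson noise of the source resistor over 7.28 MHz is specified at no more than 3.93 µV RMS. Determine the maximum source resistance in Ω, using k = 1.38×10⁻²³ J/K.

Johnson–Nyquist: V_n = √(4kTRB) ⇒ R = V_n² / (4kTB)
4kTB = 4 × 1.38×10⁻²³ × 294 × 7.28×10⁶ = 1.18×10⁻¹³
R = (3.93×10⁻⁶)² / 1.18×10⁻¹³ = 1.31×10² Ω = 131 Ω

131 Ω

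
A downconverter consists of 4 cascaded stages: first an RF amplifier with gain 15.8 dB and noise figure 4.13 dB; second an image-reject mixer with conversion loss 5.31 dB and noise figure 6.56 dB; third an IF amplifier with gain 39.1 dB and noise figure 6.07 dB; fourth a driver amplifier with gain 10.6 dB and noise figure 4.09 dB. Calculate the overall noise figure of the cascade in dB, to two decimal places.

4.70 dB

Convert to linear (a loss of L dB is a gain of −L dB): F_i = 10^(NF_i/10), G_i = 10^(G_i,dB/10)
  Stage 1: F_1 = 10^(4.13/10) = 2.588, G_1 = 10^(15.8/10) = 38.02
  Stage 2: F_2 = 10^(6.56/10) = 4.529, G_2 = 10^(−5.31/10) = 0.2944
  Stage 3: F_3 = 10^(6.07/10) = 4.046, G_3 = 10^(39.1/10) = 8128
  Stage 4: F_4 = 10^(4.09/10) = 2.564, G_4 = 10^(10.6/10) = 11.48
Friis cascade:
  F = 2.588 + (4.529 − 1)/38.02 + (4.046 − 1)/11.19 + (2.564 − 1)/9.099×10⁴ = 2.953
NF = 10 log₁₀(2.953) = 4.70 dB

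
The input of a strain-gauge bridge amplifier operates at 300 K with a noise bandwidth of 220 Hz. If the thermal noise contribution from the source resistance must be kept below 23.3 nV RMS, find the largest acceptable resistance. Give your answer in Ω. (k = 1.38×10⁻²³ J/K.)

Johnson–Nyquist: V_n = √(4kTRB) ⇒ R = V_n² / (4kTB)
4kTB = 4 × 1.38×10⁻²³ × 300 × 2.20×10² = 3.64×10⁻¹⁸
R = (2.33×10⁻⁸)² / 3.64×10⁻¹⁸ = 1.49×10² Ω = 149 Ω

149 Ω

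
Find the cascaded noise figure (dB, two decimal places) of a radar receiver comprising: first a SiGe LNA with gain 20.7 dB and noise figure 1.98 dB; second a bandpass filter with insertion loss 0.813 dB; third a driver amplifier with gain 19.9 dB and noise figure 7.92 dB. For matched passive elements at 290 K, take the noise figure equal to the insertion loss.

2.13 dB

Convert to linear (a loss of L dB is a gain of −L dB): F_i = 10^(NF_i/10), G_i = 10^(G_i,dB/10)
  Stage 1: F_1 = 10^(1.98/10) = 1.578, G_1 = 10^(20.7/10) = 117.5
  Stage 2: F_2 = 10^(0.813/10) = 1.206, G_2 = 10^(−0.813/10) = 0.8293
  Stage 3: F_3 = 10^(7.92/10) = 6.194, G_3 = 10^(19.9/10) = 97.72
Friis cascade:
  F = 1.578 + (1.206 − 1)/117.5 + (6.194 − 1)/97.43 = 1.633
NF = 10 log₁₀(1.633) = 2.13 dB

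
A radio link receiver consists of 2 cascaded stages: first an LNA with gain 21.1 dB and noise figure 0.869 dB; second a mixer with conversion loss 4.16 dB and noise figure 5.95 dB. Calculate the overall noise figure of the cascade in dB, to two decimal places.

0.95 dB

Convert to linear (a loss of L dB is a gain of −L dB): F_i = 10^(NF_i/10), G_i = 10^(G_i,dB/10)
  Stage 1: F_1 = 10^(0.869/10) = 1.222, G_1 = 10^(21.1/10) = 128.8
  Stage 2: F_2 = 10^(5.95/10) = 3.936, G_2 = 10^(−4.16/10) = 0.3837
Friis cascade:
  F = 1.222 + (3.936 − 1)/128.8 = 1.244
NF = 10 log₁₀(1.244) = 0.95 dB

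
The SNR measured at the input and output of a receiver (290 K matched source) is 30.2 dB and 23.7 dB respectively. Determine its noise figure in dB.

6.5 dB

NF (dB) = SNR_in(dB) − SNR_out(dB) when the source is at T₀
NF = 30.2 − 23.7 = 6.5 dB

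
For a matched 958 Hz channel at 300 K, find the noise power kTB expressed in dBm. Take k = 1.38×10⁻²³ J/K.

−144.0 dBm

P_n = kTB = 1.38×10⁻²³ × 300 × 9.58×10² = 3.97×10⁻¹⁸ W
In dBm: 10 log₁₀(3.97×10⁻¹⁸ / 10⁻³) = −144.0 dBm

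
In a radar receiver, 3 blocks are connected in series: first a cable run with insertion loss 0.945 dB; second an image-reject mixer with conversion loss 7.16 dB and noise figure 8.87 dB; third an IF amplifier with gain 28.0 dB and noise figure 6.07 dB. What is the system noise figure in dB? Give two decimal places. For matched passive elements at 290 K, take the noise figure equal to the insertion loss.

14.66 dB

Convert to linear (a loss of L dB is a gain of −L dB): F_i = 10^(NF_i/10), G_i = 10^(G_i,dB/10)
  Stage 1: F_1 = 10^(0.945/10) = 1.243, G_1 = 10^(−0.945/10) = 0.8045
  Stage 2: F_2 = 10^(8.87/10) = 7.709, G_2 = 10^(−7.16/10) = 0.1923
  Stage 3: F_3 = 10^(6.07/10) = 4.046, G_3 = 10^(28.0/10) = 631.0
Friis cascade:
  F = 1.243 + (7.709 − 1)/0.8045 + (4.046 − 1)/0.1547 = 29.27
NF = 10 log₁₀(29.27) = 14.66 dB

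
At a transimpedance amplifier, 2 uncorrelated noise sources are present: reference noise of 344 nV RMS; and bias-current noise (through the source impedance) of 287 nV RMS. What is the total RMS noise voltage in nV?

448 nV

Uncorrelated sources add in power (mean-square): V_tot = √(ΣV_i²)
V_tot = √[(3.44×10⁻⁷)² + (2.87×10⁻⁷)²] = 4.48×10⁻⁷ V = 448 nV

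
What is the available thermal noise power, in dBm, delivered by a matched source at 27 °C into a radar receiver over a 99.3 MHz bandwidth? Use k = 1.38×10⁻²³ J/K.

T = 27 °C + 273.15 = 300.15 K
P_n = kTB = 1.38×10⁻²³ × 300.15 × 9.93×10⁷ = 4.11×10⁻¹³ W
In dBm: 10 log₁₀(4.11×10⁻¹³ / 10⁻³) = −93.9 dBm

−93.9 dBm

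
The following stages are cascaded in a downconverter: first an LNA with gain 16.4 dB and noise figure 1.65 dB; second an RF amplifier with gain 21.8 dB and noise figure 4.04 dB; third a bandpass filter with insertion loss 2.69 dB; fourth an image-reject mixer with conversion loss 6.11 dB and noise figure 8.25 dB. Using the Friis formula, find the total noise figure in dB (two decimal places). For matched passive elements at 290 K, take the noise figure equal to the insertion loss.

Convert to linear (a loss of L dB is a gain of −L dB): F_i = 10^(NF_i/10), G_i = 10^(G_i,dB/10)
  Stage 1: F_1 = 10^(1.65/10) = 1.462, G_1 = 10^(16.4/10) = 43.65
  Stage 2: F_2 = 10^(4.04/10) = 2.535, G_2 = 10^(21.8/10) = 151.4
  Stage 3: F_3 = 10^(2.69/10) = 1.858, G_3 = 10^(−2.69/10) = 0.5383
  Stage 4: F_4 = 10^(8.25/10) = 6.683, G_4 = 10^(−6.11/10) = 0.2449
Friis cascade:
  F = 1.462 + (2.535 − 1)/43.65 + (1.858 − 1)/6607 + (6.683 − 1)/3556 = 1.499
NF = 10 log₁₀(1.499) = 1.76 dB

1.76 dB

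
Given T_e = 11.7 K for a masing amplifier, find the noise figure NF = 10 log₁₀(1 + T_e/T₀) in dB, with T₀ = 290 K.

0.172 dB

F = 1 + T_e/T₀ = 1 + 11.7/290 = 1.04034
NF = 10 log₁₀(1.04034) = 0.172 dB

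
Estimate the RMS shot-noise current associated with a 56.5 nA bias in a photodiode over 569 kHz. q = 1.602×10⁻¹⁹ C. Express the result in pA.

101 pA

I_n = √(2qI·B)
2qI·B = 2 × 1.602×10⁻¹⁹ × 5.65×10⁻⁸ × 5.69×10⁵ = 1.03×10⁻²⁰ A²
I_n = √(1.03×10⁻²⁰) = 1.01×10⁻¹⁰ A = 101 pA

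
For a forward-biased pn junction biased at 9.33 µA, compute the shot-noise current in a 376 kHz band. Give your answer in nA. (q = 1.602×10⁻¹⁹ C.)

I_n = √(2qI·B)
2qI·B = 2 × 1.602×10⁻¹⁹ × 9.33×10⁻⁶ × 3.76×10⁵ = 1.12×10⁻¹⁸ A²
I_n = √(1.12×10⁻¹⁸) = 1.06×10⁻⁹ A = 1.06 nA

1.06 nA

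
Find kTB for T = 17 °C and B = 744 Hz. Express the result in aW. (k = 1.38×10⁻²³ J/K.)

2.98 aW

T = 17 °C + 273.15 = 290.15 K
P_n = kTB = 1.38×10⁻²³ × 290.15 × 7.44×10² = 2.98×10⁻¹⁸ W = 2.98 aW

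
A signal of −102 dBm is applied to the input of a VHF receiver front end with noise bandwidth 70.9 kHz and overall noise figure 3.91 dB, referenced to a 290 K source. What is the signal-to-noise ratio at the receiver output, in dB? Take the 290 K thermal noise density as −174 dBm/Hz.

19.6 dB

Noise floor: N = −174 + 10 log₁₀(B) + NF
10 log₁₀(7.09×10⁴) = 48.51 dB
N = −174 + 48.51 + 3.91 = −121.58 dBm
SNR = P_sig − N = −102 − (−121.58) = 19.58 dB → 19.6 dB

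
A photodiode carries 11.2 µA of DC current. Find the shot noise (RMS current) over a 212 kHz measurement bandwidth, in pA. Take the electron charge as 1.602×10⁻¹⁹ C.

I_n = √(2qI·B)
2qI·B = 2 × 1.602×10⁻¹⁹ × 1.12×10⁻⁵ × 2.12×10⁵ = 7.61×10⁻¹⁹ A²
I_n = √(7.61×10⁻¹⁹) = 8.72×10⁻¹⁰ A = 872 pA

872 pA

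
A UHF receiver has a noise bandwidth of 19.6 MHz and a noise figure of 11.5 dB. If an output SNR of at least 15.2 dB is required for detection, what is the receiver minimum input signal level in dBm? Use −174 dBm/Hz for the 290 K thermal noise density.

Sensitivity = −174 + 10 log₁₀(B) + NF + SNR_min
= −174 + 72.92 + 11.5 + 15.2
= −74.38 dBm → −74.4 dBm

−74.4 dBm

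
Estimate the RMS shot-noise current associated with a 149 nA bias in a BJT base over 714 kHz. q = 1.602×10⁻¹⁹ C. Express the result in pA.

185 pA

I_n = √(2qI·B)
2qI·B = 2 × 1.602×10⁻¹⁹ × 1.49×10⁻⁷ × 7.14×10⁵ = 3.41×10⁻²⁰ A²
I_n = √(3.41×10⁻²⁰) = 1.85×10⁻¹⁰ A = 185 pA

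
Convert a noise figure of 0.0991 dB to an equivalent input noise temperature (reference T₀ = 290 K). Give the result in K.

F = 10^(0.0991/10) = 1.02308
T_e = (F − 1)·T₀ = (1.02308 − 1) × 290 = 6.69 K

6.69 K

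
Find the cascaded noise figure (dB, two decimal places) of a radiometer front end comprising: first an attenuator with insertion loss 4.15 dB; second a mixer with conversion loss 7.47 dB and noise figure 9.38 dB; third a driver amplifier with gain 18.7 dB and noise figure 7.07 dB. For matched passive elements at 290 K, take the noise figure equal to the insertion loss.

Convert to linear (a loss of L dB is a gain of −L dB): F_i = 10^(NF_i/10), G_i = 10^(G_i,dB/10)
  Stage 1: F_1 = 10^(4.15/10) = 2.600, G_1 = 10^(−4.15/10) = 0.3846
  Stage 2: F_2 = 10^(9.38/10) = 8.670, G_2 = 10^(−7.47/10) = 0.1791
  Stage 3: F_3 = 10^(7.07/10) = 5.093, G_3 = 10^(18.7/10) = 74.13
Friis cascade:
  F = 2.600 + (8.670 − 1)/0.3846 + (5.093 − 1)/0.06887 = 81.98
NF = 10 log₁₀(81.98) = 19.14 dB

19.14 dB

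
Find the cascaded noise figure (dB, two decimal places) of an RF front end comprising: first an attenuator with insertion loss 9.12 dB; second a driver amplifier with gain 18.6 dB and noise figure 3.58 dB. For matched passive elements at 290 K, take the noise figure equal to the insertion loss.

Convert to linear (a loss of L dB is a gain of −L dB): F_i = 10^(NF_i/10), G_i = 10^(G_i,dB/10)
  Stage 1: F_1 = 10^(9.12/10) = 8.166, G_1 = 10^(−9.12/10) = 0.1225
  Stage 2: F_2 = 10^(3.58/10) = 2.280, G_2 = 10^(18.6/10) = 72.44
Friis cascade:
  F = 8.166 + (2.280 − 1)/0.1225 = 18.62
NF = 10 log₁₀(18.62) = 12.70 dB

12.70 dB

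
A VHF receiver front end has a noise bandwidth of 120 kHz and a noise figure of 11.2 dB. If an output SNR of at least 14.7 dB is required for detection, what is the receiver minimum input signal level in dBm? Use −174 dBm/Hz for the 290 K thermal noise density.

Sensitivity = −174 + 10 log₁₀(B) + NF + SNR_min
= −174 + 50.79 + 11.2 + 14.7
= −97.31 dBm → −97.3 dBm

−97.3 dBm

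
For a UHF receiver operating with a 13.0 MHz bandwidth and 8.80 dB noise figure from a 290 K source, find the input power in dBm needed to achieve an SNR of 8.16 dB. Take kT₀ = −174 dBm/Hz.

Sensitivity = −174 + 10 log₁₀(B) + NF + SNR_min
= −174 + 71.14 + 8.80 + 8.16
= −85.90 dBm → −85.9 dBm

−85.9 dBm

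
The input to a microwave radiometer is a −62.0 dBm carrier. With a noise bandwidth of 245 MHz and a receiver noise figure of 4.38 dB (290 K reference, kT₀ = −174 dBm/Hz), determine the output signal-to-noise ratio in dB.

23.7 dB

Noise floor: N = −174 + 10 log₁₀(B) + NF
10 log₁₀(2.45×10⁸) = 83.89 dB
N = −174 + 83.89 + 4.38 = −85.73 dBm
SNR = P_sig − N = −62.0 − (−85.73) = 23.73 dB → 23.7 dB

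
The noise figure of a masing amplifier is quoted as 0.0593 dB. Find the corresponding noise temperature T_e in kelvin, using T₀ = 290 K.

F = 10^(0.0593/10) = 1.01375
T_e = (F − 1)·T₀ = (1.01375 − 1) × 290 = 3.99 K

3.99 K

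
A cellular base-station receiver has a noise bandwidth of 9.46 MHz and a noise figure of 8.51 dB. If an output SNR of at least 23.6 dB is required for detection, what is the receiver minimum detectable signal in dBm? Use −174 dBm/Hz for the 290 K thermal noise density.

−72.1 dBm

Sensitivity = −174 + 10 log₁₀(B) + NF + SNR_min
= −174 + 69.76 + 8.51 + 23.6
= −72.13 dBm → −72.1 dBm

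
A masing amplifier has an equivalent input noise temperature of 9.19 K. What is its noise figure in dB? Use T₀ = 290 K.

F = 1 + T_e/T₀ = 1 + 9.19/290 = 1.03169
NF = 10 log₁₀(1.03169) = 0.135 dB

0.135 dB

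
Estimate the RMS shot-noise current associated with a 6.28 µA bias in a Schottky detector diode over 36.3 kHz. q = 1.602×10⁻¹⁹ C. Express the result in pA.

270 pA

I_n = √(2qI·B)
2qI·B = 2 × 1.602×10⁻¹⁹ × 6.28×10⁻⁶ × 3.63×10⁴ = 7.30×10⁻²⁰ A²
I_n = √(7.30×10⁻²⁰) = 2.70×10⁻¹⁰ A = 270 pA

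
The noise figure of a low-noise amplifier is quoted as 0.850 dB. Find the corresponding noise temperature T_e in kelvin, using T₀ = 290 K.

F = 10^(0.850/10) = 1.21619
T_e = (F − 1)·T₀ = (1.21619 − 1) × 290 = 62.7 K

62.7 K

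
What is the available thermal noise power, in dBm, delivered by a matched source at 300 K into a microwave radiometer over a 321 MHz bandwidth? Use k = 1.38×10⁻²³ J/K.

P_n = kTB = 1.38×10⁻²³ × 300 × 3.21×10⁸ = 1.33×10⁻¹² W
In dBm: 10 log₁₀(1.33×10⁻¹² / 10⁻³) = −88.8 dBm

−88.8 dBm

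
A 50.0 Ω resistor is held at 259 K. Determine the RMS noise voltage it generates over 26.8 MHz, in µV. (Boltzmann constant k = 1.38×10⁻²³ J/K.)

V_n = √(4kTRB)
4kTRB = 4 × 1.38×10⁻²³ × 259 × 5.00×10¹ × 2.68×10⁷ = 1.92×10⁻¹¹ V²
V_n = √(1.92×10⁻¹¹) = 4.38×10⁻⁶ V = 4.38 µV

4.38 µV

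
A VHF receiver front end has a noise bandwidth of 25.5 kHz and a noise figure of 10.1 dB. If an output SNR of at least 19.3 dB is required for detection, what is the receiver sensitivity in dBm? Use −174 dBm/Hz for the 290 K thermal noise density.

Sensitivity = −174 + 10 log₁₀(B) + NF + SNR_min
= −174 + 44.07 + 10.1 + 19.3
= −100.53 dBm → −100.5 dBm

−100.5 dBm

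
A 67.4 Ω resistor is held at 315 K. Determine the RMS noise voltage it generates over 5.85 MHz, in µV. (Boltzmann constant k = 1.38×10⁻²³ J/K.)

V_n = √(4kTRB)
4kTRB = 4 × 1.38×10⁻²³ × 315 × 6.74×10¹ × 5.85×10⁶ = 6.86×10⁻¹² V²
V_n = √(6.86×10⁻¹²) = 2.62×10⁻⁶ V = 2.62 µV

2.62 µV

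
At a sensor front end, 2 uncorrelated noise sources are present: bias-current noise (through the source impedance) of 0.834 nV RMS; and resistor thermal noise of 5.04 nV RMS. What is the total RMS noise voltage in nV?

Uncorrelated sources add in power (mean-square): V_tot = √(ΣV_i²)
V_tot = √[(8.34×10⁻¹⁰)² + (5.04×10⁻⁹)²] = 5.11×10⁻⁹ V = 5.11 nV

5.11 nV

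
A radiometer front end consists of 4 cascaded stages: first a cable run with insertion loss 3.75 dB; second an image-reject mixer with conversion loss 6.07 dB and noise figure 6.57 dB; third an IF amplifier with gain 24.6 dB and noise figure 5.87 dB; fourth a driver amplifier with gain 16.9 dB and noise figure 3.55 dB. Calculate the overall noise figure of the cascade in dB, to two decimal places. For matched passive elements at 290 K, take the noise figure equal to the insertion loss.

15.83 dB

Convert to linear (a loss of L dB is a gain of −L dB): F_i = 10^(NF_i/10), G_i = 10^(G_i,dB/10)
  Stage 1: F_1 = 10^(3.75/10) = 2.371, G_1 = 10^(−3.75/10) = 0.4217
  Stage 2: F_2 = 10^(6.57/10) = 4.539, G_2 = 10^(−6.07/10) = 0.2472
  Stage 3: F_3 = 10^(5.87/10) = 3.864, G_3 = 10^(24.6/10) = 288.4
  Stage 4: F_4 = 10^(3.55/10) = 2.265, G_4 = 10^(16.9/10) = 48.98
Friis cascade:
  F = 2.371 + (4.539 − 1)/0.4217 + (3.864 − 1)/0.1042 + (2.265 − 1)/30.06 = 38.28
NF = 10 log₁₀(38.28) = 15.83 dB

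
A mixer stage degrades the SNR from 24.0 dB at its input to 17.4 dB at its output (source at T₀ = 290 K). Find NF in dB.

6.6 dB

NF (dB) = SNR_in(dB) − SNR_out(dB) when the source is at T₀
NF = 24.0 − 17.4 = 6.6 dB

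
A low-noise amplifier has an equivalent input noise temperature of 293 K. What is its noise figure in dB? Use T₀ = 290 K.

3.03 dB

F = 1 + T_e/T₀ = 1 + 293/290 = 2.01034
NF = 10 log₁₀(2.01034) = 3.03 dB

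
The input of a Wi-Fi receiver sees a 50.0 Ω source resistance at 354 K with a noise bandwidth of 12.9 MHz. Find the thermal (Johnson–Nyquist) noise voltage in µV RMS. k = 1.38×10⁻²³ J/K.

3.55 µV

V_n = √(4kTRB)
4kTRB = 4 × 1.38×10⁻²³ × 354 × 5.00×10¹ × 1.29×10⁷ = 1.26×10⁻¹¹ V²
V_n = √(1.26×10⁻¹¹) = 3.55×10⁻⁶ V = 3.55 µV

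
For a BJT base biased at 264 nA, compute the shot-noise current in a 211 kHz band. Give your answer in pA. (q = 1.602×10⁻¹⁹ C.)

I_n = √(2qI·B)
2qI·B = 2 × 1.602×10⁻¹⁹ × 2.64×10⁻⁷ × 2.11×10⁵ = 1.78×10⁻²⁰ A²
I_n = √(1.78×10⁻²⁰) = 1.34×10⁻¹⁰ A = 134 pA

134 pA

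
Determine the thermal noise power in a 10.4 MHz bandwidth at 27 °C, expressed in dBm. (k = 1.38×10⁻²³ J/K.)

−103.7 dBm

T = 27 °C + 273.15 = 300.15 K
P_n = kTB = 1.38×10⁻²³ × 300.15 × 1.04×10⁷ = 4.31×10⁻¹⁴ W
In dBm: 10 log₁₀(4.31×10⁻¹⁴ / 10⁻³) = −103.7 dBm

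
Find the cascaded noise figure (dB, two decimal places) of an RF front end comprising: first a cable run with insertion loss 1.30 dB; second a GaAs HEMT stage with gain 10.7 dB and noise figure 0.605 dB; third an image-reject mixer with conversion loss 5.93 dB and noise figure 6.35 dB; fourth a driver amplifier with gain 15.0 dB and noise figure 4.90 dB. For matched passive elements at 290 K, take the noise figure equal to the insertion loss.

4.58 dB

Convert to linear (a loss of L dB is a gain of −L dB): F_i = 10^(NF_i/10), G_i = 10^(G_i,dB/10)
  Stage 1: F_1 = 10^(1.30/10) = 1.349, G_1 = 10^(−1.30/10) = 0.7413
  Stage 2: F_2 = 10^(0.605/10) = 1.149, G_2 = 10^(10.7/10) = 11.75
  Stage 3: F_3 = 10^(6.35/10) = 4.315, G_3 = 10^(−5.93/10) = 0.2553
  Stage 4: F_4 = 10^(4.90/10) = 3.090, G_4 = 10^(15.0/10) = 31.62
Friis cascade:
  F = 1.349 + (1.149 − 1)/0.7413 + (4.315 − 1)/8.710 + (3.090 − 1)/2.223 = 2.871
NF = 10 log₁₀(2.871) = 4.58 dB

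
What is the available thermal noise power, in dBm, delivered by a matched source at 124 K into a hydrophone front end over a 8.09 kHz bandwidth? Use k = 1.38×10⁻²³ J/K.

−138.6 dBm

P_n = kTB = 1.38×10⁻²³ × 124 × 8.09×10³ = 1.38×10⁻¹⁷ W
In dBm: 10 log₁₀(1.38×10⁻¹⁷ / 10⁻³) = −138.6 dBm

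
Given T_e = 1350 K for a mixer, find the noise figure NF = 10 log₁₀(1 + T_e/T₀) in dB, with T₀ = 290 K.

7.52 dB

F = 1 + T_e/T₀ = 1 + 1350/290 = 5.65517
NF = 10 log₁₀(5.65517) = 7.52 dB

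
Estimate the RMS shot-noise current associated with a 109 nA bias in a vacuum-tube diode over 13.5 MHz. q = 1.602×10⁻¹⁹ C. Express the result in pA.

687 pA

I_n = √(2qI·B)
2qI·B = 2 × 1.602×10⁻¹⁹ × 1.09×10⁻⁷ × 1.35×10⁷ = 4.71×10⁻¹⁹ A²
I_n = √(4.71×10⁻¹⁹) = 6.87×10⁻¹⁰ A = 687 pA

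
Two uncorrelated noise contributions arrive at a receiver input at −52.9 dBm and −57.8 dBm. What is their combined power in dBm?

−51.7 dBm

Convert to linear, add, convert back:
P₁ = 5.13×10⁻⁹ W, P₂ = 1.66×10⁻⁹ W
P_tot = 6.79×10⁻⁹ W → 10 log₁₀(P_tot / 10⁻³) = −51.7 dBm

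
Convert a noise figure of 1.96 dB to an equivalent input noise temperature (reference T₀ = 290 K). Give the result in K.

165 K

F = 10^(1.96/10) = 1.57036
T_e = (F − 1)·T₀ = (1.57036 − 1) × 290 = 165 K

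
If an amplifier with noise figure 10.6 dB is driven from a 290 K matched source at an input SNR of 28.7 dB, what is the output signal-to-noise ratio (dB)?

By definition F = SNR_in/SNR_out, so in dB: SNR_out = SNR_in − NF
SNR_out = 28.7 − 10.6 = 18.1 dB

18.1 dB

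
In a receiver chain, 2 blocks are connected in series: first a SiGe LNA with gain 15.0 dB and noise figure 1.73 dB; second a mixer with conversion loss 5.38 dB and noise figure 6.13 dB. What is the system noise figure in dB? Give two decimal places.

Convert to linear (a loss of L dB is a gain of −L dB): F_i = 10^(NF_i/10), G_i = 10^(G_i,dB/10)
  Stage 1: F_1 = 10^(1.73/10) = 1.489, G_1 = 10^(15.0/10) = 31.62
  Stage 2: F_2 = 10^(6.13/10) = 4.102, G_2 = 10^(−5.38/10) = 0.2897
Friis cascade:
  F = 1.489 + (4.102 − 1)/31.62 = 1.587
NF = 10 log₁₀(1.587) = 2.01 dB

2.01 dB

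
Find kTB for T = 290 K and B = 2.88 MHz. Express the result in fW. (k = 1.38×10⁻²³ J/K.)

11.5 fW

P_n = kTB = 1.38×10⁻²³ × 290 × 2.88×10⁶ = 1.15×10⁻¹⁴ W = 11.5 fW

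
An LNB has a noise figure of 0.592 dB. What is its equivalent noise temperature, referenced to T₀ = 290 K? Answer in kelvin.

F = 10^(0.592/10) = 1.14604
T_e = (F − 1)·T₀ = (1.14604 − 1) × 290 = 42.4 K

42.4 K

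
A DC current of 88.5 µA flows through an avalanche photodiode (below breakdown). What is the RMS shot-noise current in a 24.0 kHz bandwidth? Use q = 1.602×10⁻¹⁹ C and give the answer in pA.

I_n = √(2qI·B)
2qI·B = 2 × 1.602×10⁻¹⁹ × 8.85×10⁻⁵ × 2.40×10⁴ = 6.81×10⁻¹⁹ A²
I_n = √(6.81×10⁻¹⁹) = 8.25×10⁻¹⁰ A = 825 pA

825 pA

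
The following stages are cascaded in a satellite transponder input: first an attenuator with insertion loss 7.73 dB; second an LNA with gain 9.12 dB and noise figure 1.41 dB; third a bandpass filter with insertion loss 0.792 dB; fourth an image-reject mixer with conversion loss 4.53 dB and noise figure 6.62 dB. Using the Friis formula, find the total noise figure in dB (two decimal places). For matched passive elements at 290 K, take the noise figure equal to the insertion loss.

Convert to linear (a loss of L dB is a gain of −L dB): F_i = 10^(NF_i/10), G_i = 10^(G_i,dB/10)
  Stage 1: F_1 = 10^(7.73/10) = 5.929, G_1 = 10^(−7.73/10) = 0.1687
  Stage 2: F_2 = 10^(1.41/10) = 1.384, G_2 = 10^(9.12/10) = 8.166
  Stage 3: F_3 = 10^(0.792/10) = 1.200, G_3 = 10^(−0.792/10) = 0.8333
  Stage 4: F_4 = 10^(6.62/10) = 4.592, G_4 = 10^(−4.53/10) = 0.3524
Friis cascade:
  F = 5.929 + (1.384 − 1)/0.1687 + (1.200 − 1)/1.377 + (4.592 − 1)/1.148 = 11.48
NF = 10 log₁₀(11.48) = 10.60 dB

10.60 dB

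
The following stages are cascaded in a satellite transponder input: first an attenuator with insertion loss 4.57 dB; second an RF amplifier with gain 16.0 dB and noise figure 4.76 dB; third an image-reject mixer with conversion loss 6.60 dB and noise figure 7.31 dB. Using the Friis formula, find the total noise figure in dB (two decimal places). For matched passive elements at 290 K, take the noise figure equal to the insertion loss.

Convert to linear (a loss of L dB is a gain of −L dB): F_i = 10^(NF_i/10), G_i = 10^(G_i,dB/10)
  Stage 1: F_1 = 10^(4.57/10) = 2.864, G_1 = 10^(−4.57/10) = 0.3491
  Stage 2: F_2 = 10^(4.76/10) = 2.992, G_2 = 10^(16.0/10) = 39.81
  Stage 3: F_3 = 10^(7.31/10) = 5.383, G_3 = 10^(−6.60/10) = 0.2188
Friis cascade:
  F = 2.864 + (2.992 − 1)/0.3491 + (5.383 − 1)/13.90 = 8.886
NF = 10 log₁₀(8.886) = 9.49 dB

9.49 dB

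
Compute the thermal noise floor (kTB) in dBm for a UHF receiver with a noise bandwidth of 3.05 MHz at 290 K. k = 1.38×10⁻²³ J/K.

−109.1 dBm

P_n = kTB = 1.38×10⁻²³ × 290 × 3.05×10⁶ = 1.22×10⁻¹⁴ W
In dBm: 10 log₁₀(1.22×10⁻¹⁴ / 10⁻³) = −109.1 dBm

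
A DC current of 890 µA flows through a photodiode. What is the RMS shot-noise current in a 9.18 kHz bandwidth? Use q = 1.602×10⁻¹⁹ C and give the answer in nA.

1.62 nA

I_n = √(2qI·B)
2qI·B = 2 × 1.602×10⁻¹⁹ × 8.90×10⁻⁴ × 9.18×10³ = 2.62×10⁻¹⁸ A²
I_n = √(2.62×10⁻¹⁸) = 1.62×10⁻⁹ A = 1.62 nA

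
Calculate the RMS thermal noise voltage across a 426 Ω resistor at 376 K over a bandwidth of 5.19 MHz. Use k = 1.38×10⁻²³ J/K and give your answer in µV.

6.77 µV

V_n = √(4kTRB)
4kTRB = 4 × 1.38×10⁻²³ × 376 × 4.26×10² × 5.19×10⁶ = 4.59×10⁻¹¹ V²
V_n = √(4.59×10⁻¹¹) = 6.77×10⁻⁶ V = 6.77 µV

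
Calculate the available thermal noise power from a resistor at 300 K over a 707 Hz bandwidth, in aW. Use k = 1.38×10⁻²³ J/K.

P_n = kTB = 1.38×10⁻²³ × 300 × 7.07×10² = 2.93×10⁻¹⁸ W = 2.93 aW

2.93 aW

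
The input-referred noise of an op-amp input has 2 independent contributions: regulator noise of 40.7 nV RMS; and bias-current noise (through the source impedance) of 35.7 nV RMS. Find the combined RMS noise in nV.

Uncorrelated sources add in power (mean-square): V_tot = √(ΣV_i²)
V_tot = √[(4.07×10⁻⁸)² + (3.57×10⁻⁸)²] = 5.41×10⁻⁸ V = 54.1 nV

54.1 nV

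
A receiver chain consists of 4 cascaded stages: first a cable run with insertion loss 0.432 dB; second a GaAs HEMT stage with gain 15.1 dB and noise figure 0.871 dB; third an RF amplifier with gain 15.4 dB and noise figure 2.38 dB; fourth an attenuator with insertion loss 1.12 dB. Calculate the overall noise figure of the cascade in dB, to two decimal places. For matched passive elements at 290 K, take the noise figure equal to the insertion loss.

1.38 dB

Convert to linear (a loss of L dB is a gain of −L dB): F_i = 10^(NF_i/10), G_i = 10^(G_i,dB/10)
  Stage 1: F_1 = 10^(0.432/10) = 1.105, G_1 = 10^(−0.432/10) = 0.9053
  Stage 2: F_2 = 10^(0.871/10) = 1.222, G_2 = 10^(15.1/10) = 32.36
  Stage 3: F_3 = 10^(2.38/10) = 1.730, G_3 = 10^(15.4/10) = 34.67
  Stage 4: F_4 = 10^(1.12/10) = 1.294, G_4 = 10^(−1.12/10) = 0.7727
Friis cascade:
  F = 1.105 + (1.222 − 1)/0.9053 + (1.730 − 1)/29.30 + (1.294 − 1)/1016 = 1.375
NF = 10 log₁₀(1.375) = 1.38 dB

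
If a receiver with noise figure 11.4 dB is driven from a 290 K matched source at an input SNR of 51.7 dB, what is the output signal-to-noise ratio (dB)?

By definition F = SNR_in/SNR_out, so in dB: SNR_out = SNR_in − NF
SNR_out = 51.7 − 11.4 = 40.3 dB

40.3 dB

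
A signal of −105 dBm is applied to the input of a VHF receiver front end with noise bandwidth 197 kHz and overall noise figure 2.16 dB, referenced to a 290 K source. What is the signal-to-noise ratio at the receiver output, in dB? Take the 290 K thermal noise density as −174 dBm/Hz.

Noise floor: N = −174 + 10 log₁₀(B) + NF
10 log₁₀(1.97×10⁵) = 52.94 dB
N = −174 + 52.94 + 2.16 = −118.90 dBm
SNR = P_sig − N = −105 − (−118.90) = 13.90 dB → 13.9 dB

13.9 dB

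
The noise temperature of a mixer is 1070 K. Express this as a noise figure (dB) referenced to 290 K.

F = 1 + T_e/T₀ = 1 + 1070/290 = 4.68966
NF = 10 log₁₀(4.68966) = 6.71 dB

6.71 dB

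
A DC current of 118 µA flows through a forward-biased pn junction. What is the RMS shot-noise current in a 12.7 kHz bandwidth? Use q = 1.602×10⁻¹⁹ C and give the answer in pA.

693 pA

I_n = √(2qI·B)
2qI·B = 2 × 1.602×10⁻¹⁹ × 1.18×10⁻⁴ × 1.27×10⁴ = 4.80×10⁻¹⁹ A²
I_n = √(4.80×10⁻¹⁹) = 6.93×10⁻¹⁰ A = 693 pA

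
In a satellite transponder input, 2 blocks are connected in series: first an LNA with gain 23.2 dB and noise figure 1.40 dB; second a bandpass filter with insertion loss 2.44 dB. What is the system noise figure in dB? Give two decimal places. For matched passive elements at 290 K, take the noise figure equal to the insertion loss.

Convert to linear (a loss of L dB is a gain of −L dB): F_i = 10^(NF_i/10), G_i = 10^(G_i,dB/10)
  Stage 1: F_1 = 10^(1.40/10) = 1.380, G_1 = 10^(23.2/10) = 208.9
  Stage 2: F_2 = 10^(2.44/10) = 1.754, G_2 = 10^(−2.44/10) = 0.5702
Friis cascade:
  F = 1.380 + (1.754 − 1)/208.9 = 1.384
NF = 10 log₁₀(1.384) = 1.41 dB

1.41 dB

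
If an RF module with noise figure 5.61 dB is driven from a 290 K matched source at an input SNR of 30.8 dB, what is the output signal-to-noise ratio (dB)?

25.19 dB

By definition F = SNR_in/SNR_out, so in dB: SNR_out = SNR_in − NF
SNR_out = 30.8 − 5.61 = 25.19 dB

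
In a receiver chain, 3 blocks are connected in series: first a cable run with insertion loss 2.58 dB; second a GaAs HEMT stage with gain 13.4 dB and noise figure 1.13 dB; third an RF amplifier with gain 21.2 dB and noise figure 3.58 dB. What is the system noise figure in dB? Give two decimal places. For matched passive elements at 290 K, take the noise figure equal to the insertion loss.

3.90 dB

Convert to linear (a loss of L dB is a gain of −L dB): F_i = 10^(NF_i/10), G_i = 10^(G_i,dB/10)
  Stage 1: F_1 = 10^(2.58/10) = 1.811, G_1 = 10^(−2.58/10) = 0.5521
  Stage 2: F_2 = 10^(1.13/10) = 1.297, G_2 = 10^(13.4/10) = 21.88
  Stage 3: F_3 = 10^(3.58/10) = 2.280, G_3 = 10^(21.2/10) = 131.8
Friis cascade:
  F = 1.811 + (1.297 − 1)/0.5521 + (2.280 − 1)/12.08 = 2.456
NF = 10 log₁₀(2.456) = 3.90 dB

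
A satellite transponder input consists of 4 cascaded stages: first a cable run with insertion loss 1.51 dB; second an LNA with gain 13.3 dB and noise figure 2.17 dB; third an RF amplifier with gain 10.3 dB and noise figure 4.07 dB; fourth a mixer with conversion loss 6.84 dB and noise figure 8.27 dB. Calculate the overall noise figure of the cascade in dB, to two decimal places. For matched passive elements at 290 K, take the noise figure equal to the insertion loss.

Convert to linear (a loss of L dB is a gain of −L dB): F_i = 10^(NF_i/10), G_i = 10^(G_i,dB/10)
  Stage 1: F_1 = 10^(1.51/10) = 1.416, G_1 = 10^(−1.51/10) = 0.7063
  Stage 2: F_2 = 10^(2.17/10) = 1.648, G_2 = 10^(13.3/10) = 21.38
  Stage 3: F_3 = 10^(4.07/10) = 2.553, G_3 = 10^(10.3/10) = 10.72
  Stage 4: F_4 = 10^(8.27/10) = 6.714, G_4 = 10^(−6.84/10) = 0.2070
Friis cascade:
  F = 1.416 + (1.648 − 1)/0.7063 + (2.553 − 1)/15.10 + (6.714 − 1)/161.8 = 2.472
NF = 10 log₁₀(2.472) = 3.93 dB

3.93 dB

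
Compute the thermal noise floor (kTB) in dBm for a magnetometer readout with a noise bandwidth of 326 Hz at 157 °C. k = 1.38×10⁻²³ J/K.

−147.1 dBm

T = 157 °C + 273.15 = 430.15 K
P_n = kTB = 1.38×10⁻²³ × 430.15 × 3.26×10² = 1.94×10⁻¹⁸ W
In dBm: 10 log₁₀(1.94×10⁻¹⁸ / 10⁻³) = −147.1 dBm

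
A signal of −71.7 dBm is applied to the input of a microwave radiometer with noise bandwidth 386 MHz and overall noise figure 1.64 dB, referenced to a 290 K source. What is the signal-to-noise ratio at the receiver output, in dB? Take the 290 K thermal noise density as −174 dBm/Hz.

14.8 dB

Noise floor: N = −174 + 10 log₁₀(B) + NF
10 log₁₀(3.86×10⁸) = 85.87 dB
N = −174 + 85.87 + 1.64 = −86.49 dBm
SNR = P_sig − N = −71.7 − (−86.49) = 14.79 dB → 14.8 dB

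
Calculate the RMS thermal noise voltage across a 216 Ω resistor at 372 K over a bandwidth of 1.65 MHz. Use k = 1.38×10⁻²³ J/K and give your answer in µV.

V_n = √(4kTRB)
4kTRB = 4 × 1.38×10⁻²³ × 372 × 2.16×10² × 1.65×10⁶ = 7.32×10⁻¹² V²
V_n = √(7.32×10⁻¹²) = 2.71×10⁻⁶ V = 2.71 µV

2.71 µV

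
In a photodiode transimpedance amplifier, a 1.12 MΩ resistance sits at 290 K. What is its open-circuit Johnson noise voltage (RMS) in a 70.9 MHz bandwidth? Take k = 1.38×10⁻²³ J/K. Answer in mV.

V_n = √(4kTRB)
4kTRB = 4 × 1.38×10⁻²³ × 290 × 1.12×10⁶ × 7.09×10⁷ = 1.27×10⁻⁶ V²
V_n = √(1.27×10⁻⁶) = 1.13×10⁻³ V = 1.13 mV

1.13 mV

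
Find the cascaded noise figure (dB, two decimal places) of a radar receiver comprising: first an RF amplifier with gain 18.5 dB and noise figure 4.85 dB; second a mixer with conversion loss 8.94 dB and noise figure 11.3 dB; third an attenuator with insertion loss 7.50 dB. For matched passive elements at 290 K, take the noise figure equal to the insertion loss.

Convert to linear (a loss of L dB is a gain of −L dB): F_i = 10^(NF_i/10), G_i = 10^(G_i,dB/10)
  Stage 1: F_1 = 10^(4.85/10) = 3.055, G_1 = 10^(18.5/10) = 70.79
  Stage 2: F_2 = 10^(11.3/10) = 13.49, G_2 = 10^(−8.94/10) = 0.1276
  Stage 3: F_3 = 10^(7.50/10) = 5.623, G_3 = 10^(−7.50/10) = 0.1778
Friis cascade:
  F = 3.055 + (13.49 − 1)/70.79 + (5.623 − 1)/9.036 = 3.743
NF = 10 log₁₀(3.743) = 5.73 dB

5.73 dB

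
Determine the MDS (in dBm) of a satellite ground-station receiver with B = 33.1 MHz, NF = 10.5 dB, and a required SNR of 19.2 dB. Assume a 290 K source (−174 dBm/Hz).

Sensitivity = −174 + 10 log₁₀(B) + NF + SNR_min
= −174 + 75.2 + 10.5 + 19.2
= −69.1 dBm → −69.1 dBm

−69.1 dBm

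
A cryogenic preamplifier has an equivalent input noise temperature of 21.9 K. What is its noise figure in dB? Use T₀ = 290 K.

F = 1 + T_e/T₀ = 1 + 21.9/290 = 1.07552
NF = 10 log₁₀(1.07552) = 0.316 dB

0.316 dB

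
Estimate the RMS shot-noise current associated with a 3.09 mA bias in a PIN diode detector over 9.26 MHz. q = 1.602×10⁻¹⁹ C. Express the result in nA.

I_n = √(2qI·B)
2qI·B = 2 × 1.602×10⁻¹⁹ × 3.09×10⁻³ × 9.26×10⁶ = 9.17×10⁻¹⁵ A²
I_n = √(9.17×10⁻¹⁵) = 9.57×10⁻⁸ A = 95.7 nA

95.7 nA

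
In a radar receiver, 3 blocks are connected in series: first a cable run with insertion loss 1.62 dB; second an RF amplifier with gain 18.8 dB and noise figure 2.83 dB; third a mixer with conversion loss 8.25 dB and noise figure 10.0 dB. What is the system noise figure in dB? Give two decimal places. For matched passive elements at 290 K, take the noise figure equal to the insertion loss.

Convert to linear (a loss of L dB is a gain of −L dB): F_i = 10^(NF_i/10), G_i = 10^(G_i,dB/10)
  Stage 1: F_1 = 10^(1.62/10) = 1.452, G_1 = 10^(−1.62/10) = 0.6887
  Stage 2: F_2 = 10^(2.83/10) = 1.919, G_2 = 10^(18.8/10) = 75.86
  Stage 3: F_3 = 10^(10.0/10) = 10.00, G_3 = 10^(−8.25/10) = 0.1496
Friis cascade:
  F = 1.452 + (1.919 − 1)/0.6887 + (10.00 − 1)/52.24 = 2.958
NF = 10 log₁₀(2.958) = 4.71 dB

4.71 dB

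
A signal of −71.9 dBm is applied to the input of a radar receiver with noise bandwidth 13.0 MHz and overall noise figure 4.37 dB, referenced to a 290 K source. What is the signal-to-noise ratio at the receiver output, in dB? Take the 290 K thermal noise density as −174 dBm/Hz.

26.6 dB

Noise floor: N = −174 + 10 log₁₀(B) + NF
10 log₁₀(1.30×10⁷) = 71.14 dB
N = −174 + 71.14 + 4.37 = −98.49 dBm
SNR = P_sig − N = −71.9 − (−98.49) = 26.59 dB → 26.6 dB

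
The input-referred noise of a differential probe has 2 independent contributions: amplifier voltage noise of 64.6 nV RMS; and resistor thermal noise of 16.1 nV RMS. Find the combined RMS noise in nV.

66.6 nV

Uncorrelated sources add in power (mean-square): V_tot = √(ΣV_i²)
V_tot = √[(6.46×10⁻⁸)² + (1.61×10⁻⁸)²] = 6.66×10⁻⁸ V = 66.6 nV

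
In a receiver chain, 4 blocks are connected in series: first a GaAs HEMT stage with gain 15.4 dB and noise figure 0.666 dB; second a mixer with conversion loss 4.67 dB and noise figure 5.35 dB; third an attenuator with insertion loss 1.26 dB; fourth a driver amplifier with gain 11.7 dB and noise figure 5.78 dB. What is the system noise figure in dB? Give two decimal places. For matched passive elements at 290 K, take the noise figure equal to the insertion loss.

1.98 dB

Convert to linear (a loss of L dB is a gain of −L dB): F_i = 10^(NF_i/10), G_i = 10^(G_i,dB/10)
  Stage 1: F_1 = 10^(0.666/10) = 1.166, G_1 = 10^(15.4/10) = 34.67
  Stage 2: F_2 = 10^(5.35/10) = 3.428, G_2 = 10^(−4.67/10) = 0.3412
  Stage 3: F_3 = 10^(1.26/10) = 1.337, G_3 = 10^(−1.26/10) = 0.7482
  Stage 4: F_4 = 10^(5.78/10) = 3.784, G_4 = 10^(11.7/10) = 14.79
Friis cascade:
  F = 1.166 + (3.428 − 1)/34.67 + (1.337 − 1)/11.83 + (3.784 − 1)/8.851 = 1.579
NF = 10 log₁₀(1.579) = 1.98 dB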